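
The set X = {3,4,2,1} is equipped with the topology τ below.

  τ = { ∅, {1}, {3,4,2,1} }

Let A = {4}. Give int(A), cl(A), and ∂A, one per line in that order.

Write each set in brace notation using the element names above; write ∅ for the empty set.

U open, U⊆A: ∅. int(A) = ⋃ = ∅
X∖A={3,2,1}, int(X∖A)={1}, hence cl(A)={3,4,2}
∂A: remove int from cl → {3,4,2}

int(A) = ∅
cl(A)  = {3,4,2}
∂A     = {3,4,2}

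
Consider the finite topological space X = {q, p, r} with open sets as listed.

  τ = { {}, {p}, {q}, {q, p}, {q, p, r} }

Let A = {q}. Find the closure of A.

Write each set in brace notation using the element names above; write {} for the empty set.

{q, r}

X∖A={p, r}, int(X∖A)={p}, hence cl(A)={q, r}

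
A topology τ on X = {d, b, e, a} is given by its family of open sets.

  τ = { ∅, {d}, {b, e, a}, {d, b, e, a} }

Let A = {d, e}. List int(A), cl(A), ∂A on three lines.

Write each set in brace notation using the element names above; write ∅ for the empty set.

interior: largest open inside A is {d} (from ∅, {d})
cl via duality: int({b, a}) = ∅, so X∖∅ = {d, b, e, a}
cl∖int = {b, e, a}

int(A) = {d}
cl(A)  = {d, b, e, a}
∂A     = {b, e, a}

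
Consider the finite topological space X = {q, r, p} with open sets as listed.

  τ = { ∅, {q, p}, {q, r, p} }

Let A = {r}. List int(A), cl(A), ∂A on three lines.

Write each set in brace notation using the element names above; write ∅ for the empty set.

int(A) = ∅
cl(A)  = {r}
∂A     = {r}

opens ⊆ A: ∅; union → int = ∅
complement {q, p}; its interior {q, p}; cl(A) = X∖{q, p} = {r}
boundary = {r} ∖ ∅ = {r}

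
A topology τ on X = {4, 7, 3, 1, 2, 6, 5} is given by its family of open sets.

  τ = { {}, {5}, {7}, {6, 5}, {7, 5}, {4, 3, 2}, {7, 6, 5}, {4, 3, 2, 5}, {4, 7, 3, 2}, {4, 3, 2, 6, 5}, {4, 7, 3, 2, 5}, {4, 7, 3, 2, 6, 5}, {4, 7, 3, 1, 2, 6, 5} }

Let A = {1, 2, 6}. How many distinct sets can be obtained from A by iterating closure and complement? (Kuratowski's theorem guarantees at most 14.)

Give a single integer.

closure: X∖int(X∖A) = X∖{7, 5} = {4, 3, 1, 2, 6}
Let k=closure and c=complement:
  1. A     = {1, 2, 6}
  2. kA    = {4, 3, 1, 2, 6}
  3. cA    = {4, 7, 3, 5}
  4. ckA   = {7, 5}
  5. kcA   = {4, 7, 3, 1, 2, 6, 5}
  6. kckA  = {7, 1, 6, 5}
  7. ckcA  = {}
  8. ckckA = {4, 3, 2}
  9. kckckA = {4, 3, 1, 2}
  10. ckckckA = {7, 6, 5}
— saturated at 10

10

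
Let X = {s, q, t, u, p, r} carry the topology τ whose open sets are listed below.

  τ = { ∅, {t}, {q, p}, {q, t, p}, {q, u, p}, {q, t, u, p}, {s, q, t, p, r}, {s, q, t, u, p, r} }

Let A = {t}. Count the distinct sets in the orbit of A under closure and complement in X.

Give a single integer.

4

closure: X∖int(X∖A) = X∖{q, u, p} = {s, t, r}
Let k=closure and c=complement:
  1. A     = {t}
  2. kA    = {s, t, r}
  3. cA    = {s, q, u, p, r}
  4. ckA   = {q, u, p}
— saturated at 4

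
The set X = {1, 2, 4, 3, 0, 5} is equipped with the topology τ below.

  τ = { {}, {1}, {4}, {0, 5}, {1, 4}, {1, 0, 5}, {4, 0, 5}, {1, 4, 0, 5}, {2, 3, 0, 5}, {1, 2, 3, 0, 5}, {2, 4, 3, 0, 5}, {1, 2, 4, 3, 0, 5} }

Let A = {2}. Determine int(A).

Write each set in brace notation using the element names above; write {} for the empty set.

{}

opens ⊆ A: {}; union → int = {}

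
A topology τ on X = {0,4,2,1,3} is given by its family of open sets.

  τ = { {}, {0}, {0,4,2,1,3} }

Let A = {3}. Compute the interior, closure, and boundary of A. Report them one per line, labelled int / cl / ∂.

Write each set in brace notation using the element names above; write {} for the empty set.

interior: largest open inside A is {} (from {})
cl via duality: int({0,4,2,1}) = {0}, so X∖{0} = {4,2,1,3}
cl∖int = {4,2,1,3}

int(A) = {}
cl(A)  = {4,2,1,3}
∂A     = {4,2,1,3}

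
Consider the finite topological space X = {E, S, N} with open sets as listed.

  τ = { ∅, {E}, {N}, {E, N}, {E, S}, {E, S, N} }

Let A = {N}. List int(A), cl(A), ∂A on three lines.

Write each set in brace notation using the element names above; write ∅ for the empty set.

int(A) = {N}
cl(A)  = {N}
∂A     = ∅

open subsets of A: ∅, {N}; so int(A) = {N}
closure: X∖int(X∖A) = X∖{E, S} = {N}
∂A = {N} minus {N} = ∅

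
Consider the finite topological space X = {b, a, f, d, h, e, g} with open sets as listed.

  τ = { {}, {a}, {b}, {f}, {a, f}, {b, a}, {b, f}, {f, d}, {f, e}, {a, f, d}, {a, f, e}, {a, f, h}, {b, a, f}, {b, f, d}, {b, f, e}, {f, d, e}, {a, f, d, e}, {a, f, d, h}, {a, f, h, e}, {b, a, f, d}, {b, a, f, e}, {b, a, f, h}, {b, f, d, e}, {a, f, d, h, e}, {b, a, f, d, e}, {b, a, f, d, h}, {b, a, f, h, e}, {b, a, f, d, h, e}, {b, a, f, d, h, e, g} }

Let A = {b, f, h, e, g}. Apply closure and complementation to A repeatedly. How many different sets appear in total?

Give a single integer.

complement {a, d}; its interior {a}; cl(A) = X∖{a} = {b, f, d, h, e, g}
With k = closure, c = complement:
  1. A     = {b, f, h, e, g}
  2. kA    = {b, f, d, h, e, g}
  3. cA    = {a, d}
  4. ckA   = {a}
  5. kcA   = {a, d, h, g}
  6. kckA  = {a, h, g}
  7. ckcA  = {b, f, e}
  8. ckckA = {b, f, d, e}
k, c of each give nothing new

8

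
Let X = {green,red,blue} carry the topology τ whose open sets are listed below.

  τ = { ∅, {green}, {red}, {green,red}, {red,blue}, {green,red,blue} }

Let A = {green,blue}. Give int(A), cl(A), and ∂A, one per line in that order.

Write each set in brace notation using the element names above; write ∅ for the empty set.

int(A) = {green}
cl(A)  = {green,blue}
∂A     = {blue}

interior: largest open inside A is {green} (from ∅, {green})
cl via duality: int({red}) = {red}, so X∖{red} = {green,blue}
cl∖int = {blue}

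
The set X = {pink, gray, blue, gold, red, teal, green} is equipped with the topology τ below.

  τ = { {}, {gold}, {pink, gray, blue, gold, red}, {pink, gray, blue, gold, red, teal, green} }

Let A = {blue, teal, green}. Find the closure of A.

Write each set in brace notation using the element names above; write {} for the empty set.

{pink, gray, blue, red, teal, green}

closure: X∖int(X∖A) = X∖{gold} = {pink, gray, blue, red, teal, green}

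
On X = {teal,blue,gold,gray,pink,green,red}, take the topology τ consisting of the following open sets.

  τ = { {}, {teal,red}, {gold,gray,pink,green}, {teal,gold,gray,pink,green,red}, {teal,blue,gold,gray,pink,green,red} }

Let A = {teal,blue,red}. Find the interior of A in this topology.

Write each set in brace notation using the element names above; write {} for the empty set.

{teal,red}

opens ⊆ A: {}, {teal,red}; union → int = {teal,red}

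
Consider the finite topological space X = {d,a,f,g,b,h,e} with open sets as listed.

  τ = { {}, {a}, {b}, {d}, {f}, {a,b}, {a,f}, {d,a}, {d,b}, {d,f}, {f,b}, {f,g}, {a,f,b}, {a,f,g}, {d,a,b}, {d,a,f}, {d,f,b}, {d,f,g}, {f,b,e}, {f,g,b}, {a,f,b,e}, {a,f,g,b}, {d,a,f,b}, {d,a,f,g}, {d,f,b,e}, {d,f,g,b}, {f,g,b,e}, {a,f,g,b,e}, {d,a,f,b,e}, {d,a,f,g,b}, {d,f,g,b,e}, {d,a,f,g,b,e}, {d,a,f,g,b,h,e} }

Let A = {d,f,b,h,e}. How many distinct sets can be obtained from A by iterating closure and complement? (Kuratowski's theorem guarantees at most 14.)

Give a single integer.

8

closure: X∖int(X∖A) = X∖{a} = {d,f,g,b,h,e}
Let k=closure and c=complement:
  1. A     = {d,f,b,h,e}
  2. kA    = {d,f,g,b,h,e}
  3. cA    = {a,g}
  4. ckA   = {a}
  5. kcA   = {a,g,h}
  6. kckA  = {a,h}
  7. ckcA  = {d,f,b,e}
  8. ckckA = {d,f,g,b,e}
— saturated at 8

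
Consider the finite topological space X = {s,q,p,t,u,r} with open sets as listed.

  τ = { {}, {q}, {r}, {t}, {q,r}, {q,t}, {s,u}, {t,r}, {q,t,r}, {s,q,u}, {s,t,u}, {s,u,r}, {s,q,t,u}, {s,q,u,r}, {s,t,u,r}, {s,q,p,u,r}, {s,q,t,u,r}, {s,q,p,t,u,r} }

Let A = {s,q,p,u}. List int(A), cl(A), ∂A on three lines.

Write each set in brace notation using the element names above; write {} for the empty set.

int(A) = {s,q,u}
cl(A)  = {s,q,p,u}
∂A     = {p}

open subsets of A: {}, {q}, {s,u}, {s,q,u}; so int(A) = {s,q,u}
closure: X∖int(X∖A) = X∖{t,r} = {s,q,p,u}
∂A = {s,q,p,u} minus {s,q,u} = {p}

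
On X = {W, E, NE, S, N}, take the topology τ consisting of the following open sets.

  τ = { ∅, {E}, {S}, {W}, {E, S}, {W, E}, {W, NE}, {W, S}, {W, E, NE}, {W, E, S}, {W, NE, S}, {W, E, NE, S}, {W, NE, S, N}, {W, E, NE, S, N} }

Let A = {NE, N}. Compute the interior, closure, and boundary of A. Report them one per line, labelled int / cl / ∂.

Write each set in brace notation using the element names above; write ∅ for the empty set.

int(A) = ∅
cl(A)  = {NE, N}
∂A     = {NE, N}

interior: largest open inside A is ∅ (from ∅)
cl via duality: int({W, E, S}) = {W, E, S}, so X∖{W, E, S} = {NE, N}
cl∖int = {NE, N}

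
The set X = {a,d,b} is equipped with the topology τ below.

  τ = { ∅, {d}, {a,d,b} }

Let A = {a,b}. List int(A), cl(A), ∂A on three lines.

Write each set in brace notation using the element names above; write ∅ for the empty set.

int(A) = ∅
cl(A)  = {a,b}
∂A     = {a,b}

interior: largest open inside A is ∅ (from ∅)
cl via duality: int({d}) = {d}, so X∖{d} = {a,b}
cl∖int = {a,b}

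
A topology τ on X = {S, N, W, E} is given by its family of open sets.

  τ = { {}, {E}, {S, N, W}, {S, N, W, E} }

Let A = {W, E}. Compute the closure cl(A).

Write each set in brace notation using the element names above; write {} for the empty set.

{S, N, W, E}

X∖A={S, N}, int(X∖A)={}, hence cl(A)={S, N, W, E}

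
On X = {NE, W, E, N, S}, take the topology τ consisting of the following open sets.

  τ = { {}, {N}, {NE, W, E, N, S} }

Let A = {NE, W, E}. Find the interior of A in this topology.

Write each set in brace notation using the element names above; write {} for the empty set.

{}

U open, U⊆A: {}. int(A) = ⋃ = {}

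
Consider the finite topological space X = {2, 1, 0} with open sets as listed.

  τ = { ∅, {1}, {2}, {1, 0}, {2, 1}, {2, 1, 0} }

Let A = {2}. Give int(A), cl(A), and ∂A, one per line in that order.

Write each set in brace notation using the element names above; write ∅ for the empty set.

opens ⊆ A: ∅, {2}; union → int = {2}
complement {1, 0}; its interior {1, 0}; cl(A) = X∖{1, 0} = {2}
boundary = {2} ∖ {2} = ∅

int(A) = {2}
cl(A)  = {2}
∂A     = ∅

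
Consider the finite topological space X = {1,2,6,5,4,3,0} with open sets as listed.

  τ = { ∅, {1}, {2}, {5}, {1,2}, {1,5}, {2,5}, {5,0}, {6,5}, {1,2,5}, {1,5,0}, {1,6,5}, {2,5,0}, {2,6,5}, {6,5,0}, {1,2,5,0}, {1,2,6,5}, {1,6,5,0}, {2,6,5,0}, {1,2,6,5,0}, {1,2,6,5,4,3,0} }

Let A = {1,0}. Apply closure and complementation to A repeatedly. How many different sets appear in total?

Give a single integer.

8

closure: X∖int(X∖A) = X∖{2,6,5} = {1,4,3,0}
Let k=closure and c=complement:
  1. A     = {1,0}
  2. kA    = {1,4,3,0}
  3. cA    = {2,6,5,4,3}
  4. ckA   = {2,6,5}
  5. kcA   = {2,6,5,4,3,0}
  6. ckcA  = {1}
  7. kckcA = {1,4,3}
  8. ckckcA = {2,6,5,0}
— saturated at 8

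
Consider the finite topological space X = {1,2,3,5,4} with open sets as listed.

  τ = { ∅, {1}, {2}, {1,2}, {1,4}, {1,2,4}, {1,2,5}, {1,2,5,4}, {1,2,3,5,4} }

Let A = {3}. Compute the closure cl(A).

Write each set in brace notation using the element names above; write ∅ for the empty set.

X∖A={1,2,5,4}, int(X∖A)={1,2,5,4}, hence cl(A)={3}

{3}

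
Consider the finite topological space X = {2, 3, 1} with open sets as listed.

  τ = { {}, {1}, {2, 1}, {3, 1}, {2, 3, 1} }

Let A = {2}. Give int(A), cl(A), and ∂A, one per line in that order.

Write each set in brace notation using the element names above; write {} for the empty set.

opens ⊆ A: {}; union → int = {}
complement {3, 1}; its interior {3, 1}; cl(A) = X∖{3, 1} = {2}
boundary = {2} ∖ {} = {2}

int(A) = {}
cl(A)  = {2}
∂A     = {2}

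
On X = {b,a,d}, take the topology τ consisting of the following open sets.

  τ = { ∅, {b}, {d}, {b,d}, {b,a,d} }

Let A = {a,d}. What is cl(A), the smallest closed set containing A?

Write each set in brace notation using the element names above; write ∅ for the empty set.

{a,d}

closure: X∖int(X∖A) = X∖{b} = {a,d}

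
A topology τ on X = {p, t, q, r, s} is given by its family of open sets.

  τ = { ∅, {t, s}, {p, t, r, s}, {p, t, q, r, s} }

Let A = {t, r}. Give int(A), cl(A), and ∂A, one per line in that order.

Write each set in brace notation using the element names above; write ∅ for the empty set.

interior: largest open inside A is ∅ (from ∅)
cl via duality: int({p, q, s}) = ∅, so X∖∅ = {p, t, q, r, s}
cl∖int = {p, t, q, r, s}

int(A) = ∅
cl(A)  = {p, t, q, r, s}
∂A     = {p, t, q, r, s}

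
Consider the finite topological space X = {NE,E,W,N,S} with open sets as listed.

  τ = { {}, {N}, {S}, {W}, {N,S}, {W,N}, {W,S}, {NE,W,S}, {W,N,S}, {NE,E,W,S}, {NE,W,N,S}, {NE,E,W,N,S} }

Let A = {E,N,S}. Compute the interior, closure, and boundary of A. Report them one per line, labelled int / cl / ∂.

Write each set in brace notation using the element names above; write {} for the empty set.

interior: largest open inside A is {N,S} (from {}, {S}, {N}, {N,S})
cl via duality: int({NE,W}) = {W}, so X∖{W} = {NE,E,N,S}
cl∖int = {NE,E}

int(A) = {N,S}
cl(A)  = {NE,E,N,S}
∂A     = {NE,E}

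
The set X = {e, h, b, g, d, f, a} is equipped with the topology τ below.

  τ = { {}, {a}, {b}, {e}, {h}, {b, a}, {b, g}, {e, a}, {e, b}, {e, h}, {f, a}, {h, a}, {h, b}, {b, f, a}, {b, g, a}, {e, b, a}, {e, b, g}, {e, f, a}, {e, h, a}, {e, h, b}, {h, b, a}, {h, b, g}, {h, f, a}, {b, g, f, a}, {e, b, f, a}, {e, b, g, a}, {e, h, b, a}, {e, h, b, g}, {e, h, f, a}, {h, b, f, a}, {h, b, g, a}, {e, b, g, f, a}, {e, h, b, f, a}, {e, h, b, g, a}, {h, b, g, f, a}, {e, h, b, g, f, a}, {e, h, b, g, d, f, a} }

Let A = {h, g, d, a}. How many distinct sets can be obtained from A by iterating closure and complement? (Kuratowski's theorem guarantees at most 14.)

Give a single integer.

10

X∖A={e, b, f}, int(X∖A)={e, b}, hence cl(A)={h, g, d, f, a}
Orbit (k=closure, c=complement):
  1. A     = {h, g, d, a}
  2. kA    = {h, g, d, f, a}
  3. cA    = {e, b, f}
  4. ckA   = {e, b}
  5. kcA   = {e, b, g, d, f}
  6. kckA  = {e, b, g, d}
  7. ckcA  = {h, a}
  8. ckckA = {h, f, a}
  9. kckcA = {h, d, f, a}
  10. ckckcA = {e, b, g}
(closed under both — stop)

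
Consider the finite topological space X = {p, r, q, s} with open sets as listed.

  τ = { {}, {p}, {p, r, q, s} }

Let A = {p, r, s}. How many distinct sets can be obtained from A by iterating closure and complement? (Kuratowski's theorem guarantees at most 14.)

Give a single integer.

6

complement {q}; its interior {}; cl(A) = X∖{} = {p, r, q, s}
With k = closure, c = complement:
  1. A     = {p, r, s}
  2. kA    = {p, r, q, s}
  3. cA    = {q}
  4. ckA   = {}
  5. kcA   = {r, q, s}
  6. ckcA  = {p}
k, c of each give nothing new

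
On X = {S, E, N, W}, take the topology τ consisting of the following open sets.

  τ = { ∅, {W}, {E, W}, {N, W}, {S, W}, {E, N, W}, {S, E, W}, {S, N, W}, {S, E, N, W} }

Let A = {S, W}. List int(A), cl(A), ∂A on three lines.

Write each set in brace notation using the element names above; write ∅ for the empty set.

int(A) = {S, W}
cl(A)  = {S, E, N, W}
∂A     = {E, N}

U open, U⊆A: ∅, {W}, {S, W}. int(A) = ⋃ = {S, W}
X∖A={E, N}, int(X∖A)=∅, hence cl(A)={S, E, N, W}
∂A: remove int from cl → {E, N}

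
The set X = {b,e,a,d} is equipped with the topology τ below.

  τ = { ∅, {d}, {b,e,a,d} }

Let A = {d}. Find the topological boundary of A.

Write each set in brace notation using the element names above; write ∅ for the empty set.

open subsets of A: ∅, {d}; so int(A) = {d}
closure: X∖int(X∖A) = X∖∅ = {b,e,a,d}
∂A = {b,e,a,d} minus {d} = {b,e,a}

{b,e,a}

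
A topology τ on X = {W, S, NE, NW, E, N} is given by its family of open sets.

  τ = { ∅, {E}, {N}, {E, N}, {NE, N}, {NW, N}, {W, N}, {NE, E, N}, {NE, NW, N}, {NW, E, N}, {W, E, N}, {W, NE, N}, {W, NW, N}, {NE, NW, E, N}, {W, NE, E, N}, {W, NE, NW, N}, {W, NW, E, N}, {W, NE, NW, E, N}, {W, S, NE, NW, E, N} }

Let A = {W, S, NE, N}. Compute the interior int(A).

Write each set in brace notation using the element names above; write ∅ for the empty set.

opens ⊆ A: ∅, {N}, {NE, N}, {W, N}, {W, NE, N}; union → int = {W, NE, N}

{W, NE, N}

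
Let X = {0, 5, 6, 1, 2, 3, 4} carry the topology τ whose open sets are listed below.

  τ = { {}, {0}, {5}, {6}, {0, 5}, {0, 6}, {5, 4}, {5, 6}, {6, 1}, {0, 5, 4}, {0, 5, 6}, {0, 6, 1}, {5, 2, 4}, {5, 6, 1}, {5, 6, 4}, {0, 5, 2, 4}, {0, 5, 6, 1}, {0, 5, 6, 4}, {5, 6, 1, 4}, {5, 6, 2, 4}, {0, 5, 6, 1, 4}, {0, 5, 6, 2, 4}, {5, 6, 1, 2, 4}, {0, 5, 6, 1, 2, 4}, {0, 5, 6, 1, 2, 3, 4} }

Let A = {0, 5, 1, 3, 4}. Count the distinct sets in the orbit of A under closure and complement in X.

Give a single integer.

10

complement {6, 2}; its interior {6}; cl(A) = X∖{6} = {0, 5, 1, 2, 3, 4}
With k = closure, c = complement:
  1. A     = {0, 5, 1, 3, 4}
  2. kA    = {0, 5, 1, 2, 3, 4}
  3. cA    = {6, 2}
  4. ckA   = {6}
  5. kcA   = {6, 1, 2, 3}
  6. kckA  = {6, 1, 3}
  7. ckcA  = {0, 5, 4}
  8. ckckA = {0, 5, 2, 4}
  9. kckcA = {0, 5, 2, 3, 4}
  10. ckckcA = {6, 1}
k, c of each give nothing new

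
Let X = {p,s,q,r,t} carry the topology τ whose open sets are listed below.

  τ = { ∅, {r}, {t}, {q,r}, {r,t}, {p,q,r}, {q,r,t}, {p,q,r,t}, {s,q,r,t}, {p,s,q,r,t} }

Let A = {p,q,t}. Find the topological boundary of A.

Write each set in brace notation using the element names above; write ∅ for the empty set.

{p,s,q}

U open, U⊆A: ∅, {t}. int(A) = ⋃ = {t}
X∖A={s,r}, int(X∖A)={r}, hence cl(A)={p,s,q,t}
∂A: remove int from cl → {p,s,q}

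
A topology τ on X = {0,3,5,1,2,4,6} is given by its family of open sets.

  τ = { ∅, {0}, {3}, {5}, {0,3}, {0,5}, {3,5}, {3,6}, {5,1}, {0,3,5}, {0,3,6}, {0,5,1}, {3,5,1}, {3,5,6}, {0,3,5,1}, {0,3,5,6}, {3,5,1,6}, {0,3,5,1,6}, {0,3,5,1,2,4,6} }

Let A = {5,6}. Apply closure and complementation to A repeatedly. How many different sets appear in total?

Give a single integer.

10

X∖A={0,3,1,2,4}, int(X∖A)={0,3}, hence cl(A)={5,1,2,4,6}
Orbit (k=closure, c=complement):
  1. A     = {5,6}
  2. kA    = {5,1,2,4,6}
  3. cA    = {0,3,1,2,4}
  4. ckA   = {0,3}
  5. kcA   = {0,3,1,2,4,6}
  6. kckA  = {0,3,2,4,6}
  7. ckcA  = {5}
  8. ckckA = {5,1}
  9. kckcA = {5,1,2,4}
  10. ckckcA = {0,3,6}
(closed under both — stop)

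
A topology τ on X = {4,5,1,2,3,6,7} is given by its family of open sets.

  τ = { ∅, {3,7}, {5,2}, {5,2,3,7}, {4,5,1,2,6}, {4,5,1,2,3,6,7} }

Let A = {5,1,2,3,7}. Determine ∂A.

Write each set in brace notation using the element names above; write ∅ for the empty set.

{4,1,6}

interior: largest open inside A is {5,2,3,7} (from ∅, {5,2}, {3,7}, {5,2,3,7})
cl via duality: int({4,6}) = ∅, so X∖∅ = {4,5,1,2,3,6,7}
cl∖int = {4,1,6}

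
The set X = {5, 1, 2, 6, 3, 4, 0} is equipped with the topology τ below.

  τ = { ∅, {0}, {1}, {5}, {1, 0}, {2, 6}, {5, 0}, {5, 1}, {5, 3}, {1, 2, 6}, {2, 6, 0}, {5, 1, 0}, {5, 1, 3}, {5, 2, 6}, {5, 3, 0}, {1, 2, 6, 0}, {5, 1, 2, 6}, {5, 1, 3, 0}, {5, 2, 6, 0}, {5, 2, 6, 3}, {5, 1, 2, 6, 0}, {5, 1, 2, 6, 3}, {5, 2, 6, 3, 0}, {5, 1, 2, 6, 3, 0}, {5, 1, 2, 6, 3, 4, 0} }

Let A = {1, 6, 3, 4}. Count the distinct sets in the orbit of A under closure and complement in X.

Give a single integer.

12

complement {5, 2, 0}; its interior {5, 0}; cl(A) = X∖{5, 0} = {1, 2, 6, 3, 4}
With k = closure, c = complement:
  1. A     = {1, 6, 3, 4}
  2. kA    = {1, 2, 6, 3, 4}
  3. cA    = {5, 2, 0}
  4. ckA   = {5, 0}
  5. kcA   = {5, 2, 6, 3, 4, 0}
  6. kckA  = {5, 3, 4, 0}
  7. ckcA  = {1}
  8. ckckA = {1, 2, 6}
  9. kckcA = {1, 4}
  10. kckckA = {1, 2, 6, 4}
  11. ckckcA = {5, 2, 6, 3, 0}
  12. ckckckA = {5, 3, 0}
k, c of each give nothing new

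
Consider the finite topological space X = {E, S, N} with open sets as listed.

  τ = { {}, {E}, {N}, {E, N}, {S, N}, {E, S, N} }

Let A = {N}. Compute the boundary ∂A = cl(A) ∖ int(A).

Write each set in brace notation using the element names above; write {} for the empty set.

open subsets of A: {}, {N}; so int(A) = {N}
closure: X∖int(X∖A) = X∖{E} = {S, N}
∂A = {S, N} minus {N} = {S}

{S}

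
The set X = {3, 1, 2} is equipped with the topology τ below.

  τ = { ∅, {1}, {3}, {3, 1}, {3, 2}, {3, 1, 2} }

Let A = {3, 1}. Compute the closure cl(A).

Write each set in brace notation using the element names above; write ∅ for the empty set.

{3, 1, 2}

cl via duality: int({2}) = ∅, so X∖∅ = {3, 1, 2}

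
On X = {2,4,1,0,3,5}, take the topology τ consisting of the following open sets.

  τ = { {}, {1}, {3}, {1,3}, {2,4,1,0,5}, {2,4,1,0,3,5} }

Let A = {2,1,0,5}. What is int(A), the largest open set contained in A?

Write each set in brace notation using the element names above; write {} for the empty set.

{1}

opens ⊆ A: {}, {1}; union → int = {1}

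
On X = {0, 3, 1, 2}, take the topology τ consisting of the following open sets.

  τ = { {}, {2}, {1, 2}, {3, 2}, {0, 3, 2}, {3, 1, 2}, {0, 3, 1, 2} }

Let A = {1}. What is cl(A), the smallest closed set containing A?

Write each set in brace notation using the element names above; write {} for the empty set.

complement {0, 3, 2}; its interior {0, 3, 2}; cl(A) = X∖{0, 3, 2} = {1}

{1}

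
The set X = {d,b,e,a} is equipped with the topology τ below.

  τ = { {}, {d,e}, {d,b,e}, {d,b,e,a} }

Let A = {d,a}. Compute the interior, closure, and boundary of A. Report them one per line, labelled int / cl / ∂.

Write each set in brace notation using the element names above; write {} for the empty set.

U open, U⊆A: {}. int(A) = ⋃ = {}
X∖A={b,e}, int(X∖A)={}, hence cl(A)={d,b,e,a}
∂A: remove int from cl → {d,b,e,a}

int(A) = {}
cl(A)  = {d,b,e,a}
∂A     = {d,b,e,a}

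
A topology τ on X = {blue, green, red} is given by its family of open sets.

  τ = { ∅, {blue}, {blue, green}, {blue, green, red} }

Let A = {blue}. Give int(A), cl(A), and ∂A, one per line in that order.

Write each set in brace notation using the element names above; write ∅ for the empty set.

int(A) = {blue}
cl(A)  = {blue, green, red}
∂A     = {green, red}

U open, U⊆A: ∅, {blue}. int(A) = ⋃ = {blue}
X∖A={green, red}, int(X∖A)=∅, hence cl(A)={blue, green, red}
∂A: remove int from cl → {green, red}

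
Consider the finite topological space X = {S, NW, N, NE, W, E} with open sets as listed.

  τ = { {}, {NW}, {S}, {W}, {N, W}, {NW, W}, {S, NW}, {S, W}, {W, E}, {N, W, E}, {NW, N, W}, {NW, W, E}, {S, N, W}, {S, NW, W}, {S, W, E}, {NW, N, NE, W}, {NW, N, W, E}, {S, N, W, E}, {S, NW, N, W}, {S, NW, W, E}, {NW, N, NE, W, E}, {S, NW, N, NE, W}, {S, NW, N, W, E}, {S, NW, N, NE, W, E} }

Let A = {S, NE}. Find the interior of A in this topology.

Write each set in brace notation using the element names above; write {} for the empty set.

{S}

open subsets of A: {}, {S}; so int(A) = {S}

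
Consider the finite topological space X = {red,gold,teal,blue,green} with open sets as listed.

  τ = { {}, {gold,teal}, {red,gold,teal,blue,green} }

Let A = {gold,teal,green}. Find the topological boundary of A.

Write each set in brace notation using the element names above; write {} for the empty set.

interior: largest open inside A is {gold,teal} (from {}, {gold,teal})
cl via duality: int({red,blue}) = {}, so X∖{} = {red,gold,teal,blue,green}
cl∖int = {red,blue,green}

{red,blue,green}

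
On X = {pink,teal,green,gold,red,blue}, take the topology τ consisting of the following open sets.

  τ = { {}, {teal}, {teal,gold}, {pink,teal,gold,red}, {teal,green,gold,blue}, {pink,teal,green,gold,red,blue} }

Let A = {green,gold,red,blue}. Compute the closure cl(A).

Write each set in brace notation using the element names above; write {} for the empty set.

{pink,green,gold,red,blue}

closure: X∖int(X∖A) = X∖{teal} = {pink,green,gold,red,blue}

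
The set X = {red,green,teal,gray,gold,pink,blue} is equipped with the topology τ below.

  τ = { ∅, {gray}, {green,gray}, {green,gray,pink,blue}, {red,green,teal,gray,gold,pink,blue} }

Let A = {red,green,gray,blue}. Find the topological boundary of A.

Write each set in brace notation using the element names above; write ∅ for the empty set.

opens ⊆ A: ∅, {gray}, {green,gray}; union → int = {green,gray}
complement {teal,gold,pink}; its interior ∅; cl(A) = X∖∅ = {red,green,teal,gray,gold,pink,blue}
boundary = {red,green,teal,gray,gold,pink,blue} ∖ {green,gray} = {red,teal,gold,pink,blue}

{red,teal,gold,pink,blue}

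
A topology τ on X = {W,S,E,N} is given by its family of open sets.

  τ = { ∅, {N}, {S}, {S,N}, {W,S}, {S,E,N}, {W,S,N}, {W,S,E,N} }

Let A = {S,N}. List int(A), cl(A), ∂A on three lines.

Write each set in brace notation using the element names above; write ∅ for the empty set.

interior: largest open inside A is {S,N} (from ∅, {S}, {N}, {S,N})
cl via duality: int({W,E}) = ∅, so X∖∅ = {W,S,E,N}
cl∖int = {W,E}

int(A) = {S,N}
cl(A)  = {W,S,E,N}
∂A     = {W,E}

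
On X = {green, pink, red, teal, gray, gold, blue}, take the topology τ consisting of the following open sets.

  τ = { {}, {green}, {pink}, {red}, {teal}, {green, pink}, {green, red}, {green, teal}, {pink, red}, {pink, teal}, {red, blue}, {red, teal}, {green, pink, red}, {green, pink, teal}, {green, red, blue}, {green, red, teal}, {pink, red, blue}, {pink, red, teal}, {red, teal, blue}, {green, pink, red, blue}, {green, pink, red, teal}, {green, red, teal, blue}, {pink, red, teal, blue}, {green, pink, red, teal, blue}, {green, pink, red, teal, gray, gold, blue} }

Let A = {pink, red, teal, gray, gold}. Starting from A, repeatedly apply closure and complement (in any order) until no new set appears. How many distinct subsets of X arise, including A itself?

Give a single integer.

8

cl via duality: int({green, blue}) = {green}, so X∖{green} = {pink, red, teal, gray, gold, blue}
Write k for closure, c for complement:
  1. A     = {pink, red, teal, gray, gold}
  2. kA    = {pink, red, teal, gray, gold, blue}
  3. cA    = {green, blue}
  4. ckA   = {green}
  5. kcA   = {green, gray, gold, blue}
  6. kckA  = {green, gray, gold}
  7. ckcA  = {pink, red, teal}
  8. ckckA = {pink, red, teal, blue}
applying k or c yields no new set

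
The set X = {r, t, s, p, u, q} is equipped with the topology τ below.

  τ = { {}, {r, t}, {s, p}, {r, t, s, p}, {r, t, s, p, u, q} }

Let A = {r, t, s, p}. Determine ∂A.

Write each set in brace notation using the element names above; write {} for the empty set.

{u, q}

interior: largest open inside A is {r, t, s, p} (from {}, {s, p}, {r, t}, {r, t, s, p})
cl via duality: int({u, q}) = {}, so X∖{} = {r, t, s, p, u, q}
cl∖int = {u, q}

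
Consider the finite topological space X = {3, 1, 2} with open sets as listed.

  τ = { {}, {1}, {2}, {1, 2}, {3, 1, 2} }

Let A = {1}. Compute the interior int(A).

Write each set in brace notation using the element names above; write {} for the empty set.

interior: largest open inside A is {1} (from {}, {1})

{1}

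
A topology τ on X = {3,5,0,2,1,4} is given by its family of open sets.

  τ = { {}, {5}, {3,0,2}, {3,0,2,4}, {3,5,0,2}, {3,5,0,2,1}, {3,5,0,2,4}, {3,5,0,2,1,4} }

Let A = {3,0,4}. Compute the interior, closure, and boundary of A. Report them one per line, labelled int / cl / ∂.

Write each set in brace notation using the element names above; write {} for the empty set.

open subsets of A: {}; so int(A) = {}
closure: X∖int(X∖A) = X∖{5} = {3,0,2,1,4}
∂A = {3,0,2,1,4} minus {} = {3,0,2,1,4}

int(A) = {}
cl(A)  = {3,0,2,1,4}
∂A     = {3,0,2,1,4}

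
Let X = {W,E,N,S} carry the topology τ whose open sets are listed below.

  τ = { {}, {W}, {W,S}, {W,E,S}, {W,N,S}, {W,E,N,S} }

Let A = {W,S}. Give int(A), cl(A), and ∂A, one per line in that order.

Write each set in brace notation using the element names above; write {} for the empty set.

U open, U⊆A: {}, {W}, {W,S}. int(A) = ⋃ = {W,S}
X∖A={E,N}, int(X∖A)={}, hence cl(A)={W,E,N,S}
∂A: remove int from cl → {E,N}

int(A) = {W,S}
cl(A)  = {W,E,N,S}
∂A     = {E,N}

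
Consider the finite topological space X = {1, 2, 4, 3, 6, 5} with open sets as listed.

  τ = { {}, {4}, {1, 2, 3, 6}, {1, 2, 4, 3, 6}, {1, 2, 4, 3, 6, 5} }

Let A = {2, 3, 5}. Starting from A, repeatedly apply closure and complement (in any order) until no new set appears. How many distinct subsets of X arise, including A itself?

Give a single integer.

8

complement {1, 4, 6}; its interior {4}; cl(A) = X∖{4} = {1, 2, 3, 6, 5}
With k = closure, c = complement:
  1. A     = {2, 3, 5}
  2. kA    = {1, 2, 3, 6, 5}
  3. cA    = {1, 4, 6}
  4. ckA   = {4}
  5. kcA   = {1, 2, 4, 3, 6, 5}
  6. kckA  = {4, 5}
  7. ckcA  = {}
  8. ckckA = {1, 2, 3, 6}
k, c of each give nothing new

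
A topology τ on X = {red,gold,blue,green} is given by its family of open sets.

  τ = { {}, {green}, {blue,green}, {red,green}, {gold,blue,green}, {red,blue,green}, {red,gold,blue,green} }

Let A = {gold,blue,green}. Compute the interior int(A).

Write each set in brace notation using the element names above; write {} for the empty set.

opens ⊆ A: {}, {green}, {blue,green}, {gold,blue,green}; union → int = {gold,blue,green}

{gold,blue,green}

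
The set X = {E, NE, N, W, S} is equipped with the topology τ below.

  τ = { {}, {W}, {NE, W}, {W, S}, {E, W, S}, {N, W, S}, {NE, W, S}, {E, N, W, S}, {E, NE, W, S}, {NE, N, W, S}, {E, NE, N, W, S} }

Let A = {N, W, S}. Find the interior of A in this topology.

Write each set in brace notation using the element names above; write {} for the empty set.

opens ⊆ A: {}, {W}, {W, S}, {N, W, S}; union → int = {N, W, S}

{N, W, S}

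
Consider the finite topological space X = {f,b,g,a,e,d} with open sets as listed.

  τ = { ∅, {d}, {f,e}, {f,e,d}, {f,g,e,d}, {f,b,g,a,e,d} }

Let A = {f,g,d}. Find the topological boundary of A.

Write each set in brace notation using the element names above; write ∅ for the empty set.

{f,b,g,a,e}

opens ⊆ A: ∅, {d}; union → int = {d}
complement {b,a,e}; its interior ∅; cl(A) = X∖∅ = {f,b,g,a,e,d}
boundary = {f,b,g,a,e,d} ∖ {d} = {f,b,g,a,e}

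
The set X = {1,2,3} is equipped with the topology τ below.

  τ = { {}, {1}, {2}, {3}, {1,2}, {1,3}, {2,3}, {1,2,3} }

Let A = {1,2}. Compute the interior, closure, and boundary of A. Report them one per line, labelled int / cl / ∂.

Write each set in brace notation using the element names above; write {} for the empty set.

int(A) = {1,2}
cl(A)  = {1,2}
∂A     = {}

U open, U⊆A: {}, {2}, {1}, {1,2}. int(A) = ⋃ = {1,2}
X∖A={3}, int(X∖A)={3}, hence cl(A)={1,2}
∂A: remove int from cl → {}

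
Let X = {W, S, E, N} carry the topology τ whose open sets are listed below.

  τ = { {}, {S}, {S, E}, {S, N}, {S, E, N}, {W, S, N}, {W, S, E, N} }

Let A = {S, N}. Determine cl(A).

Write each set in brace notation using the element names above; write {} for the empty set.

{W, S, E, N}

complement {W, E}; its interior {}; cl(A) = X∖{} = {W, S, E, N}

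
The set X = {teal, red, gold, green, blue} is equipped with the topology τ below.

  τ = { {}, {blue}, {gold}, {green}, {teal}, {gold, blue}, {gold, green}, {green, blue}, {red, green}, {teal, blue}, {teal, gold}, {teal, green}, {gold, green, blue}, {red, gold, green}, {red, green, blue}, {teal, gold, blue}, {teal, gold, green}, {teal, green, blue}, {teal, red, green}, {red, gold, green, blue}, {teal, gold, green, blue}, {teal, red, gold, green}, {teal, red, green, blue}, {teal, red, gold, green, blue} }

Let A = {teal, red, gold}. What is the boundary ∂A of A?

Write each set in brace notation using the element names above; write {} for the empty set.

{red}

opens ⊆ A: {}, {gold}, {teal}, {teal, gold}; union → int = {teal, gold}
complement {green, blue}; its interior {green, blue}; cl(A) = X∖{green, blue} = {teal, red, gold}
boundary = {teal, red, gold} ∖ {teal, gold} = {red}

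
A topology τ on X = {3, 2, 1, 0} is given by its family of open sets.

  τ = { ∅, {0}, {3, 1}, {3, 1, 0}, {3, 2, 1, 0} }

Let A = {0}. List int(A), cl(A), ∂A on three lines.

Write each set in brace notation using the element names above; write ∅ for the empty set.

opens ⊆ A: ∅, {0}; union → int = {0}
complement {3, 2, 1}; its interior {3, 1}; cl(A) = X∖{3, 1} = {2, 0}
boundary = {2, 0} ∖ {0} = {2}

int(A) = {0}
cl(A)  = {2, 0}
∂A     = {2}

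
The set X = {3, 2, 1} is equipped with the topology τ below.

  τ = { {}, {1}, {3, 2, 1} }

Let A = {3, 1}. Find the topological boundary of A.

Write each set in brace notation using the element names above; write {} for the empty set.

{3, 2}

opens ⊆ A: {}, {1}; union → int = {1}
complement {2}; its interior {}; cl(A) = X∖{} = {3, 2, 1}
boundary = {3, 2, 1} ∖ {1} = {3, 2}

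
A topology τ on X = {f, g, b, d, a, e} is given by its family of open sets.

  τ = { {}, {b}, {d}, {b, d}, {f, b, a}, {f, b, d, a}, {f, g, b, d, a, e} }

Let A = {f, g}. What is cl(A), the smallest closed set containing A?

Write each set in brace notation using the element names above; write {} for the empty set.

X∖A={b, d, a, e}, int(X∖A)={b, d}, hence cl(A)={f, g, a, e}

{f, g, a, e}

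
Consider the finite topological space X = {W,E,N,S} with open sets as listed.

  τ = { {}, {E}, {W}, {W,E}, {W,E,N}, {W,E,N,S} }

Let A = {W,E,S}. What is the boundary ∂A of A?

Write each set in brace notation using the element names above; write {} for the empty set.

{N,S}

U open, U⊆A: {}, {E}, {W}, {W,E}. int(A) = ⋃ = {W,E}
X∖A={N}, int(X∖A)={}, hence cl(A)={W,E,N,S}
∂A: remove int from cl → {N,S}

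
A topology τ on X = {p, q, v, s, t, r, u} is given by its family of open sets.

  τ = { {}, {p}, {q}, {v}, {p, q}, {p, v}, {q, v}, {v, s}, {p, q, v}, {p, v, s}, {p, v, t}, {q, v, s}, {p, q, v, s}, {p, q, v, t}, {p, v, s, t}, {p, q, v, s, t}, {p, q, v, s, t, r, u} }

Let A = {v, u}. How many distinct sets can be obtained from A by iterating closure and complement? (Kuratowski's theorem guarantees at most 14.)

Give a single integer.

X∖A={p, q, s, t, r}, int(X∖A)={p, q}, hence cl(A)={v, s, t, r, u}
Orbit (k=closure, c=complement):
  1. A     = {v, u}
  2. kA    = {v, s, t, r, u}
  3. cA    = {p, q, s, t, r}
  4. ckA   = {p, q}
  5. kcA   = {p, q, s, t, r, u}
  6. kckA  = {p, q, t, r, u}
  7. ckcA  = {v}
  8. ckckA = {v, s}
(closed under both — stop)

8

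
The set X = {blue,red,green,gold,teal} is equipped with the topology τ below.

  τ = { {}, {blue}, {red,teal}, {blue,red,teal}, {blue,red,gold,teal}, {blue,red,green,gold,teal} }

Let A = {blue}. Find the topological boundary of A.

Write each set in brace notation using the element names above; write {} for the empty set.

opens ⊆ A: {}, {blue}; union → int = {blue}
complement {red,green,gold,teal}; its interior {red,teal}; cl(A) = X∖{red,teal} = {blue,green,gold}
boundary = {blue,green,gold} ∖ {blue} = {green,gold}

{green,gold}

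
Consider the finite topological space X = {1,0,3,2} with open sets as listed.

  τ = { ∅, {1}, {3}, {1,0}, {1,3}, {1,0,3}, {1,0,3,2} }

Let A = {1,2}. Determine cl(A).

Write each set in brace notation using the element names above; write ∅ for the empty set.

cl via duality: int({0,3}) = {3}, so X∖{3} = {1,0,2}

{1,0,2}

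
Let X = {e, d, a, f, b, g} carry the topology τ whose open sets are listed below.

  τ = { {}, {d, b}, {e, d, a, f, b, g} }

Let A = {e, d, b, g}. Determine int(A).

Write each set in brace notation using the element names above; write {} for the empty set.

{d, b}

open subsets of A: {}, {d, b}; so int(A) = {d, b}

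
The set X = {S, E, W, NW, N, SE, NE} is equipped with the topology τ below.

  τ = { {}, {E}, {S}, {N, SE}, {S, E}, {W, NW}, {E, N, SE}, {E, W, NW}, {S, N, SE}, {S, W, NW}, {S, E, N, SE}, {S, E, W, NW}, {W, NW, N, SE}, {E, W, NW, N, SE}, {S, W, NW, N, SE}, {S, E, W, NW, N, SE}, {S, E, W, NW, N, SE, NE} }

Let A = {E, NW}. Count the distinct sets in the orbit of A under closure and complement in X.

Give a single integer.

cl via duality: int({S, W, N, SE, NE}) = {S, N, SE}, so X∖{S, N, SE} = {E, W, NW, NE}
Write k for closure, c for complement:
  1. A     = {E, NW}
  2. kA    = {E, W, NW, NE}
  3. cA    = {S, W, N, SE, NE}
  4. ckA   = {S, N, SE}
  5. kcA   = {S, W, NW, N, SE, NE}
  6. kckA  = {S, N, SE, NE}
  7. ckcA  = {E}
  8. ckckA = {E, W, NW}
  9. kckcA = {E, NE}
  10. ckckcA = {S, W, NW, N, SE}
applying k or c yields no new set

10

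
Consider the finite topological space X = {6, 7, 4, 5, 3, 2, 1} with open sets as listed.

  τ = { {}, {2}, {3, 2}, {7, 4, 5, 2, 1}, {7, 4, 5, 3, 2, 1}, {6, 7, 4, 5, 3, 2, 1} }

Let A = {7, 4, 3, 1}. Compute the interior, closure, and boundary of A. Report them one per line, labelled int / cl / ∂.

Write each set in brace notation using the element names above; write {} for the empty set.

open subsets of A: {}; so int(A) = {}
closure: X∖int(X∖A) = X∖{2} = {6, 7, 4, 5, 3, 1}
∂A = {6, 7, 4, 5, 3, 1} minus {} = {6, 7, 4, 5, 3, 1}

int(A) = {}
cl(A)  = {6, 7, 4, 5, 3, 1}
∂A     = {6, 7, 4, 5, 3, 1}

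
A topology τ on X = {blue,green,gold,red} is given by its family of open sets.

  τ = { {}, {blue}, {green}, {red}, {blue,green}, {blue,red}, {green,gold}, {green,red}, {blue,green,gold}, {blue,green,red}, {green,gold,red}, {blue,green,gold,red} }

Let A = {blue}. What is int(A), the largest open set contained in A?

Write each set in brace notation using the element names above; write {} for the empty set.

{blue}

interior: largest open inside A is {blue} (from {}, {blue})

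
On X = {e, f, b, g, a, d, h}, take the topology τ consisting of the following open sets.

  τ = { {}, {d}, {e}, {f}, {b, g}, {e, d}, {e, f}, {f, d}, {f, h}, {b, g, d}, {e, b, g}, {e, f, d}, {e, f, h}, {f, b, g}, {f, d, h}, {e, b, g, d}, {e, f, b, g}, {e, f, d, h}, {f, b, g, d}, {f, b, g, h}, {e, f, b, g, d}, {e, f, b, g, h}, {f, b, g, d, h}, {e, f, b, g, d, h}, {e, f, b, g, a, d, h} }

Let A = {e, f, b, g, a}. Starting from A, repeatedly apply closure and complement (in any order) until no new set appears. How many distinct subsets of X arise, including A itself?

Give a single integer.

closure: X∖int(X∖A) = X∖{d} = {e, f, b, g, a, h}
Let k=closure and c=complement:
  1. A     = {e, f, b, g, a}
  2. kA    = {e, f, b, g, a, h}
  3. cA    = {d, h}
  4. ckA   = {d}
  5. kcA   = {a, d, h}
  6. kckA  = {a, d}
  7. ckcA  = {e, f, b, g}
  8. ckckA = {e, f, b, g, h}
— saturated at 8

8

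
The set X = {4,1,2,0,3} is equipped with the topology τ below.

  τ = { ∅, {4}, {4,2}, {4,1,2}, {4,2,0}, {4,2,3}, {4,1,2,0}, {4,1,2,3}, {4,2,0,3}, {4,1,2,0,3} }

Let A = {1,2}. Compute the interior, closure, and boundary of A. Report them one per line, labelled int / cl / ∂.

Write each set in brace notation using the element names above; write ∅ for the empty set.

opens ⊆ A: ∅; union → int = ∅
complement {4,0,3}; its interior {4}; cl(A) = X∖{4} = {1,2,0,3}
boundary = {1,2,0,3} ∖ ∅ = {1,2,0,3}

int(A) = ∅
cl(A)  = {1,2,0,3}
∂A     = {1,2,0,3}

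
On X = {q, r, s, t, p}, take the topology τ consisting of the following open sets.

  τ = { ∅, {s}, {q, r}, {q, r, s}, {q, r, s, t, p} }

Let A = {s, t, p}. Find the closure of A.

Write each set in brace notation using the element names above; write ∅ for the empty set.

{s, t, p}

cl via duality: int({q, r}) = {q, r}, so X∖{q, r} = {s, t, p}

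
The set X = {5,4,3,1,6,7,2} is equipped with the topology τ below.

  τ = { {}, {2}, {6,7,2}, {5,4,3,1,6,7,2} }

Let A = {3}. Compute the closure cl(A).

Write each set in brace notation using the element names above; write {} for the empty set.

complement {5,4,1,6,7,2}; its interior {6,7,2}; cl(A) = X∖{6,7,2} = {5,4,3,1}

{5,4,3,1}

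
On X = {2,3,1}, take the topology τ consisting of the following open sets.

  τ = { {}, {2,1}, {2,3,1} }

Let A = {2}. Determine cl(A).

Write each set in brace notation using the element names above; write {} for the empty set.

{2,3,1}

X∖A={3,1}, int(X∖A)={}, hence cl(A)={2,3,1}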